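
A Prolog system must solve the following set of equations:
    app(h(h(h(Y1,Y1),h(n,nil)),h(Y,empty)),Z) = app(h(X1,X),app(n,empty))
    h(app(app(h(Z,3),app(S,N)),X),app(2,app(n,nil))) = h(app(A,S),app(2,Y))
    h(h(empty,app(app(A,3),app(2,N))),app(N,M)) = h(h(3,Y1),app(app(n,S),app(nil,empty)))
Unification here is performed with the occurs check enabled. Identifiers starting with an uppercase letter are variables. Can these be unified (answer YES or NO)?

Decompose app/2: h(h(h(Y1,Y1),h(n,nil)),h(Y,empty)) = h(X1,X),  Z = app(n,empty).
Decompose h/2: h(h(Y1,Y1),h(n,nil)) = X1,  h(Y,empty) = X.
Bind X1 := h(h(Y1,Y1),h(n,nil)); no other remaining equation mentions X1.
Bind X := h(Y,empty); substituting into the one remaining equation that mentions X gives: h(app(app(h(Z,3),app(S,N)),h(Y,empty)),app(2,app(n,nil))) = h(app(A,S),app(2,Y)).
Bind Z := app(n,empty); substituting into the one remaining equation that mentions Z gives: h(app(app(h(app(n,empty),3),app(S,N)),h(Y,empty)),app(2,app(n,nil))) = h(app(A,S),app(2,Y)).
Decompose h/2: app(app(h(app(n,empty),3),app(S,N)),h(Y,empty)) = app(A,S),  app(2,app(n,nil)) = app(2,Y).
Decompose app/2: app(h(app(n,empty),3),app(S,N)) = A,  h(Y,empty) = S.
Bind A := app(h(app(n,empty),3),app(S,N)); substituting into the one remaining equation that mentions A gives: h(h(empty,app(app(app(h(app(n,empty),3),app(S,N)),3),app(2,N))),app(N,M)) = h(h(3,Y1),app(app(n,S),app(nil,empty))).
Bind S := h(Y,empty); substituting into the one remaining equation that mentions S gives: h(h(empty,app(app(app(h(app(n,empty),3),app(h(Y,empty),N)),3),app(2,N))),app(N,M)) = h(h(3,Y1),app(app(n,h(Y,empty)),app(nil,empty))). Substituting into the earlier binding gives A := app(h(app(n,empty),3),app(h(Y,empty),N)).
Decompose app/2: 2 = 2,  app(n,nil) = Y.
Delete trivial equation 2 = 2.
Bind Y := app(n,nil); substituting into the remaining equation gives: h(h(empty,app(app(app(h(app(n,empty),3),app(h(app(n,nil),empty),N)),3),app(2,N))),app(N,M)) = h(h(3,Y1),app(app(n,h(app(n,nil),empty)),app(nil,empty))). Substituting into the earlier bindings gives X := h(app(n,nil),empty), A := app(h(app(n,empty),3),app(h(app(n,nil),empty),N)), S := h(app(n,nil),empty).
Decompose h/2: h(empty,app(app(app(h(app(n,empty),3),app(h(app(n,nil),empty),N)),3),app(2,N))) = h(3,Y1),  app(N,M) = app(app(n,h(app(n,nil),empty)),app(nil,empty)).
Decompose h/2: empty = 3,  app(app(app(h(app(n,empty),3),app(h(app(n,nil),empty),N)),3),app(2,N)) = Y1.
Clash: constants empty and 3 differ; no unifier exists.

NO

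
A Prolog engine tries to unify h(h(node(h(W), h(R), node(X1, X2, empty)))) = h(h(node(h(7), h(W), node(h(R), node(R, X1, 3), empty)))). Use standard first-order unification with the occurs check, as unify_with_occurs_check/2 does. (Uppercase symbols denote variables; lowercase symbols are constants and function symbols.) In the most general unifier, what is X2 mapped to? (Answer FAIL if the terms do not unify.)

node(7, h(7), 3)

Decompose h/1: h(node(h(W), h(R), node(X1, X2, empty))) = h(node(h(7), h(W), node(h(R), node(R, X1, 3), empty))).
Decompose h/1: node(h(W), h(R), node(X1, X2, empty)) = node(h(7), h(W), node(h(R), node(R, X1, 3), empty)).
Decompose node/3: h(W) = h(7),  h(R) = h(W),  node(X1, X2, empty) = node(h(R), node(R, X1, 3), empty).
Decompose h/1: W = 7.
Bind W := 7; substituting into the one remaining equation that mentions W gives: h(R) = h(7).
Decompose h/1: R = 7.
Bind R := 7; substituting into the remaining equation gives: node(X1, X2, empty) = node(h(7), node(7, X1, 3), empty).
Decompose node/3: X1 = h(7),  X2 = node(7, X1, 3),  empty = empty.
Bind X1 := h(7); substituting into the one remaining equation that mentions X1 gives: X2 = node(7, h(7), 3).
Bind X2 := node(7, h(7), 3); no other remaining equation mentions X2.
Delete trivial equation empty = empty.
MGU = { W -> 7, R -> 7, X1 -> h(7), X2 -> node(7, h(7), 3) }, so X2 -> node(7, h(7), 3).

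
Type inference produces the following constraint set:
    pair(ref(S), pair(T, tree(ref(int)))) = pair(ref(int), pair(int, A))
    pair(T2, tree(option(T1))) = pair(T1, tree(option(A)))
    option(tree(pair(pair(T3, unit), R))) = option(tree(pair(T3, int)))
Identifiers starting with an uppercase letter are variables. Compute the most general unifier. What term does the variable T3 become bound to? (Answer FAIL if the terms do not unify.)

FAIL

Decompose pair/2: ref(S) = ref(int),  pair(T, tree(ref(int))) = pair(int, A).
Decompose ref/1: S = int.
Bind S := int; no other remaining equation mentions S.
Decompose pair/2: T = int,  tree(ref(int)) = A.
Bind T := int; no other remaining equation mentions T.
Bind A := tree(ref(int)); substituting into the one remaining equation that mentions A gives: pair(T2, tree(option(T1))) = pair(T1, tree(option(tree(ref(int))))).
Decompose pair/2: T2 = T1,  tree(option(T1)) = tree(option(tree(ref(int)))).
Bind T2 := T1; no other remaining equation mentions T2.
Decompose tree/1: option(T1) = option(tree(ref(int))).
Decompose option/1: T1 = tree(ref(int)).
Bind T1 := tree(ref(int)); no other remaining equation mentions T1. Substituting into the earlier binding gives T2 := tree(ref(int)).
Decompose option/1: tree(pair(pair(T3, unit), R)) = tree(pair(T3, int)).
Decompose tree/1: pair(pair(T3, unit), R) = pair(T3, int).
Decompose pair/2: pair(T3, unit) = T3,  R = int.
Occurs check fails: T3 occurs in pair(T3, unit); the equation T3 = pair(T3, unit) has no finite solution.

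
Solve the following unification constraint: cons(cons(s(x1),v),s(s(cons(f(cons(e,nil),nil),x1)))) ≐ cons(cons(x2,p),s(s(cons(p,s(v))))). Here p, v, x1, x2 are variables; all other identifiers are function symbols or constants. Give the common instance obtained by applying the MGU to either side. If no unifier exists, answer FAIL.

Decompose cons/2: cons(s(x1),v) ≐ cons(x2,p),  s(s(cons(f(cons(e,nil),nil),x1))) ≐ s(s(cons(p,s(v)))).
Decompose cons/2: s(x1) ≐ x2,  v ≐ p.
Bind x2 := s(x1); no other remaining equation mentions x2.
Bind v := p; substituting into the remaining equation gives: s(s(cons(f(cons(e,nil),nil),x1))) ≐ s(s(cons(p,s(p)))).
Decompose s/1: s(cons(f(cons(e,nil),nil),x1)) ≐ s(cons(p,s(p))).
Decompose s/1: cons(f(cons(e,nil),nil),x1) ≐ cons(p,s(p)).
Decompose cons/2: f(cons(e,nil),nil) ≐ p,  x1 ≐ s(p).
Bind p := f(cons(e,nil),nil); substituting into the remaining equation gives: x1 ≐ s(f(cons(e,nil),nil)). Substituting into the earlier binding gives v := f(cons(e,nil),nil).
Bind x1 := s(f(cons(e,nil),nil)). Substituting into the earlier binding gives x2 := s(s(f(cons(e,nil),nil))).
Applying the MGU to either side gives cons(cons(s(s(f(cons(e,nil),nil))),f(cons(e,nil),nil)),s(s(cons(f(cons(e,nil),nil),s(f(cons(e,nil),nil)))))).

cons(cons(s(s(f(cons(e,nil),nil))),f(cons(e,nil),nil)),s(s(cons(f(cons(e,nil),nil),s(f(cons(e,nil),nil))))))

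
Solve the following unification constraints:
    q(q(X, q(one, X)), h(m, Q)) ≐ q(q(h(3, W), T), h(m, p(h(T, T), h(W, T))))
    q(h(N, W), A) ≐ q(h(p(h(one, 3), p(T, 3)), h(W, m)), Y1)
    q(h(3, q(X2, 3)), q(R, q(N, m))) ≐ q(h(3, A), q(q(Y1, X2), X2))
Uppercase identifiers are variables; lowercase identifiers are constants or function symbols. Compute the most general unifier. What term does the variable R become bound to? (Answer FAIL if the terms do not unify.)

FAIL

Decompose q/2: q(X, q(one, X)) ≐ q(h(3, W), T),  h(m, Q) ≐ h(m, p(h(T, T), h(W, T))).
Decompose q/2: X ≐ h(3, W),  q(one, X) ≐ T.
Bind X := h(3, W); substituting into the one remaining equation that mentions X gives: q(one, h(3, W)) ≐ T.
Bind T := q(one, h(3, W)); substituting into the 2 remaining equations that mention T gives: h(m, Q) ≐ h(m, p(h(q(one, h(3, W)), q(one, h(3, W))), h(W, q(one, h(3, W))))),  q(h(N, W), A) ≐ q(h(p(h(one, 3), p(q(one, h(3, W)), 3)), h(W, m)), Y1).
Decompose h/2: m ≐ m,  Q ≐ p(h(q(one, h(3, W)), q(one, h(3, W))), h(W, q(one, h(3, W)))).
Delete trivial equation m ≐ m.
Bind Q := p(h(q(one, h(3, W)), q(one, h(3, W))), h(W, q(one, h(3, W)))); no other remaining equation mentions Q.
Decompose q/2: h(N, W) ≐ h(p(h(one, 3), p(q(one, h(3, W)), 3)), h(W, m)),  A ≐ Y1.
Decompose h/2: N ≐ p(h(one, 3), p(q(one, h(3, W)), 3)),  W ≐ h(W, m).
Bind N := p(h(one, 3), p(q(one, h(3, W)), 3)); substituting into the one remaining equation that mentions N gives: q(h(3, q(X2, 3)), q(R, q(p(h(one, 3), p(q(one, h(3, W)), 3)), m))) ≐ q(h(3, A), q(q(Y1, X2), X2)).
Occurs check fails: W occurs in h(W, m); the equation W ≐ h(W, m) has no finite solution.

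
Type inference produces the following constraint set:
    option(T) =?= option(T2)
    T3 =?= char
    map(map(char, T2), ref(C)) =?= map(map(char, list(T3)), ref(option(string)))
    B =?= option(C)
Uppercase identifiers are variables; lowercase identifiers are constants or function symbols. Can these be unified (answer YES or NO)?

Decompose option/1: T =?= T2.
Bind T := T2; no other remaining equation mentions T.
Bind T3 := char; substituting into the one remaining equation that mentions T3 gives: map(map(char, T2), ref(C)) =?= map(map(char, list(char)), ref(option(string))).
Decompose map/2: map(char, T2) =?= map(char, list(char)),  ref(C) =?= ref(option(string)).
Decompose map/2: char =?= char,  T2 =?= list(char).
Delete trivial equation char =?= char.
Bind T2 := list(char); no other remaining equation mentions T2. Substituting into the earlier binding gives T := list(char).
Decompose ref/1: C =?= option(string).
Bind C := option(string); substituting into the remaining equation gives: B =?= option(option(string)).
Bind B := option(option(string)).
No equations remain and no clash or occurs-check failure arose, so a unifier exists.

YES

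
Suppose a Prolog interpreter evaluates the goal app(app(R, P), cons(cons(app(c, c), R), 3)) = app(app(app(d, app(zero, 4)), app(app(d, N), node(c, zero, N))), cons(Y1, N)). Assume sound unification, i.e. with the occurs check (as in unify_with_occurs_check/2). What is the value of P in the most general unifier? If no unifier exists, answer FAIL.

app(app(d, 3), node(c, zero, 3))

Decompose app/2: app(R, P) = app(app(d, app(zero, 4)), app(app(d, N), node(c, zero, N))),  cons(cons(app(c, c), R), 3) = cons(Y1, N).
Decompose app/2: R = app(d, app(zero, 4)),  P = app(app(d, N), node(c, zero, N)).
Bind R := app(d, app(zero, 4)); substituting into the one remaining equation that mentions R gives: cons(cons(app(c, c), app(d, app(zero, 4))), 3) = cons(Y1, N).
Bind P := app(app(d, N), node(c, zero, N)); no other remaining equation mentions P.
Decompose cons/2: cons(app(c, c), app(d, app(zero, 4))) = Y1,  3 = N.
Bind Y1 := cons(app(c, c), app(d, app(zero, 4))); no other remaining equation mentions Y1.
Bind N := 3. Substituting into the earlier binding gives P := app(app(d, 3), node(c, zero, 3)).
MGU = { R = app(d, app(zero, 4)), P = app(app(d, 3), node(c, zero, 3)), Y1 = cons(app(c, c), app(d, app(zero, 4))), N = 3 }, so P = app(app(d, 3), node(c, zero, 3)).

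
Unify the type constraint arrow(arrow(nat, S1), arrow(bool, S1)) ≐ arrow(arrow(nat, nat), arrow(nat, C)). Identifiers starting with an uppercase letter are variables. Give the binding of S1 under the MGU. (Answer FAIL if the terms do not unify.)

FAIL

Decompose arrow/2: arrow(nat, S1) ≐ arrow(nat, nat),  arrow(bool, S1) ≐ arrow(nat, C).
Decompose arrow/2: nat ≐ nat,  S1 ≐ nat.
Delete trivial equation nat ≐ nat.
Bind S1 := nat; substituting into the remaining equation gives: arrow(bool, nat) ≐ arrow(nat, C).
Decompose arrow/2: bool ≐ nat,  nat ≐ C.
Clash: constants bool and nat differ; no unifier exists.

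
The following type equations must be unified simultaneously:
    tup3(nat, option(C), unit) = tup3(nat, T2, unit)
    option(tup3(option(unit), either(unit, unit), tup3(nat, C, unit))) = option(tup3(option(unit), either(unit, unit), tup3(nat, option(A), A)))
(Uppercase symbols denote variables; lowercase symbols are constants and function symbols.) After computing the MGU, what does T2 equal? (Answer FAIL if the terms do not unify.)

option(option(unit))

Decompose tup3/3: nat = nat,  option(C) = T2,  unit = unit.
Delete trivial equation nat = nat.
Bind T2 := option(C); no other remaining equation mentions T2.
Delete trivial equation unit = unit.
Decompose option/1: tup3(option(unit), either(unit, unit), tup3(nat, C, unit)) = tup3(option(unit), either(unit, unit), tup3(nat, option(A), A)).
Decompose tup3/3: option(unit) = option(unit),  either(unit, unit) = either(unit, unit),  tup3(nat, C, unit) = tup3(nat, option(A), A).
Delete trivial equation option(unit) = option(unit).
Delete trivial equation either(unit, unit) = either(unit, unit).
Decompose tup3/3: nat = nat,  C = option(A),  unit = A.
Delete trivial equation nat = nat.
Bind C := option(A); no other remaining equation mentions C. Substituting into the earlier binding gives T2 := option(option(A)).
Bind A := unit. Substituting into the earlier bindings gives T2 := option(option(unit)), C := option(unit).
MGU = { T2 := option(option(unit)), C := option(unit), A := unit }, so T2 := option(option(unit)).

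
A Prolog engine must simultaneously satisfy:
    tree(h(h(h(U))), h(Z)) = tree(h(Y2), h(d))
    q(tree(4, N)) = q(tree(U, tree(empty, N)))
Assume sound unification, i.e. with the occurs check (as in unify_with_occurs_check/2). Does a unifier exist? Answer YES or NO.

NO

Decompose tree/2: h(h(h(U))) = h(Y2),  h(Z) = h(d).
Decompose h/1: h(h(U)) = Y2.
Bind Y2 := h(h(U)); no other remaining equation mentions Y2.
Decompose h/1: Z = d.
Bind Z := d; no other remaining equation mentions Z.
Decompose q/1: tree(4, N) = tree(U, tree(empty, N)).
Decompose tree/2: 4 = U,  N = tree(empty, N).
Bind U := 4; no other remaining equation mentions U. Substituting into the earlier binding gives Y2 := h(h(4)).
Occurs check fails: N occurs in tree(empty, N); the equation N = tree(empty, N) has no finite solution.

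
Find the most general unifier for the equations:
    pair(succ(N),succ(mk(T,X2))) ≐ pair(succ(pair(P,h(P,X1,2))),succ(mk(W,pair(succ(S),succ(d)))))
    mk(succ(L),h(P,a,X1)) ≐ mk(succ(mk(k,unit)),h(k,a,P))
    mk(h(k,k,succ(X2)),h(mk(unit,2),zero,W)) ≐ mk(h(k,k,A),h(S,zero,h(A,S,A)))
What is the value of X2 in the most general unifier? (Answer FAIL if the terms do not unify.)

pair(succ(mk(unit,2)),succ(d))

Decompose pair/2: succ(N) ≐ succ(pair(P,h(P,X1,2))),  succ(mk(T,X2)) ≐ succ(mk(W,pair(succ(S),succ(d)))).
Decompose succ/1: N ≐ pair(P,h(P,X1,2)).
Bind N := pair(P,h(P,X1,2)); no other remaining equation mentions N.
Decompose succ/1: mk(T,X2) ≐ mk(W,pair(succ(S),succ(d))).
Decompose mk/2: T ≐ W,  X2 ≐ pair(succ(S),succ(d)).
Bind T := W; no other remaining equation mentions T.
Bind X2 := pair(succ(S),succ(d)); substituting into the one remaining equation that mentions X2 gives: mk(h(k,k,succ(pair(succ(S),succ(d)))),h(mk(unit,2),zero,W)) ≐ mk(h(k,k,A),h(S,zero,h(A,S,A))).
Decompose mk/2: succ(L) ≐ succ(mk(k,unit)),  h(P,a,X1) ≐ h(k,a,P).
Decompose succ/1: L ≐ mk(k,unit).
Bind L := mk(k,unit); no other remaining equation mentions L.
Decompose h/3: P ≐ k,  a ≐ a,  X1 ≐ P.
Bind P := k; substituting into the one remaining equation that mentions P gives: X1 ≐ k. Substituting into the earlier binding gives N := pair(k,h(k,X1,2)).
Delete trivial equation a ≐ a.
Bind X1 := k; no other remaining equation mentions X1. Substituting into the earlier binding gives N := pair(k,h(k,k,2)).
Decompose mk/2: h(k,k,succ(pair(succ(S),succ(d)))) ≐ h(k,k,A),  h(mk(unit,2),zero,W) ≐ h(S,zero,h(A,S,A)).
Decompose h/3: k ≐ k,  k ≐ k,  succ(pair(succ(S),succ(d))) ≐ A.
Delete trivial equation k ≐ k.
Delete trivial equation k ≐ k.
Bind A := succ(pair(succ(S),succ(d))); substituting into the remaining equation gives: h(mk(unit,2),zero,W) ≐ h(S,zero,h(succ(pair(succ(S),succ(d))),S,succ(pair(succ(S),succ(d))))).
Decompose h/3: mk(unit,2) ≐ S,  zero ≐ zero,  W ≐ h(succ(pair(succ(S),succ(d))),S,succ(pair(succ(S),succ(d)))).
Bind S := mk(unit,2); substituting into the one remaining equation that mentions S gives: W ≐ h(succ(pair(succ(mk(unit,2)),succ(d))),mk(unit,2),succ(pair(succ(mk(unit,2)),succ(d)))). Substituting into the earlier bindings gives X2 := pair(succ(mk(unit,2)),succ(d)), A := succ(pair(succ(mk(unit,2)),succ(d))).
Delete trivial equation zero ≐ zero.
Bind W := h(succ(pair(succ(mk(unit,2)),succ(d))),mk(unit,2),succ(pair(succ(mk(unit,2)),succ(d)))). Substituting into the earlier binding gives T := h(succ(pair(succ(mk(unit,2)),succ(d))),mk(unit,2),succ(pair(succ(mk(unit,2)),succ(d)))).
MGU = { N ↦ pair(k,h(k,k,2)), T ↦ h(succ(pair(succ(mk(unit,2)),succ(d))),mk(unit,2),succ(pair(succ(mk(unit,2)),succ(d)))), X2 ↦ pair(succ(mk(unit,2)),succ(d)), L ↦ mk(k,unit), P ↦ k, X1 ↦ k, A ↦ succ(pair(succ(mk(unit,2)),succ(d))), S ↦ mk(unit,2), W ↦ h(succ(pair(succ(mk(unit,2)),succ(d))),mk(unit,2),succ(pair(succ(mk(unit,2)),succ(d)))) }, so X2 ↦ pair(succ(mk(unit,2)),succ(d)).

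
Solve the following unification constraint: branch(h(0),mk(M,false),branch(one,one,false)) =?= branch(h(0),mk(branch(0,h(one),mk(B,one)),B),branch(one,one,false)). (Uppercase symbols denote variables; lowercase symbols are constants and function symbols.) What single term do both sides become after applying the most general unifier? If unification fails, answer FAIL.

Decompose branch/3: h(0) =?= h(0),  mk(M,false) =?= mk(branch(0,h(one),mk(B,one)),B),  branch(one,one,false) =?= branch(one,one,false).
Delete trivial equation h(0) =?= h(0).
Decompose mk/2: M =?= branch(0,h(one),mk(B,one)),  false =?= B.
Bind M := branch(0,h(one),mk(B,one)); no other remaining equation mentions M.
Bind B := false; no other remaining equation mentions B. Substituting into the earlier binding gives M := branch(0,h(one),mk(false,one)).
Delete trivial equation branch(one,one,false) =?= branch(one,one,false).
Applying the MGU to either side gives branch(h(0),mk(branch(0,h(one),mk(false,one)),false),branch(one,one,false)).

branch(h(0),mk(branch(0,h(one),mk(false,one)),false),branch(one,one,false))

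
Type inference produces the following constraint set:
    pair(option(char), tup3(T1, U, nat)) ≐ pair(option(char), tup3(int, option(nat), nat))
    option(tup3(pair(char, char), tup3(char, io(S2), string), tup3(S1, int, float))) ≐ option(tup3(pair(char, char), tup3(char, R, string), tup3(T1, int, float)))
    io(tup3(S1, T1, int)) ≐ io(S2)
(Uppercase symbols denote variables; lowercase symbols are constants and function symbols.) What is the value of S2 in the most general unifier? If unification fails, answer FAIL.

tup3(int, int, int)

Decompose pair/2: option(char) ≐ option(char),  tup3(T1, U, nat) ≐ tup3(int, option(nat), nat).
Delete trivial equation option(char) ≐ option(char).
Decompose tup3/3: T1 ≐ int,  U ≐ option(nat),  nat ≐ nat.
Bind T1 := int; substituting into the 2 remaining equations that mention T1 gives: option(tup3(pair(char, char), tup3(char, io(S2), string), tup3(S1, int, float))) ≐ option(tup3(pair(char, char), tup3(char, R, string), tup3(int, int, float))),  io(tup3(S1, int, int)) ≐ io(S2).
Bind U := option(nat); no other remaining equation mentions U.
Delete trivial equation nat ≐ nat.
Decompose option/1: tup3(pair(char, char), tup3(char, io(S2), string), tup3(S1, int, float)) ≐ tup3(pair(char, char), tup3(char, R, string), tup3(int, int, float)).
Decompose tup3/3: pair(char, char) ≐ pair(char, char),  tup3(char, io(S2), string) ≐ tup3(char, R, string),  tup3(S1, int, float) ≐ tup3(int, int, float).
Delete trivial equation pair(char, char) ≐ pair(char, char).
Decompose tup3/3: char ≐ char,  io(S2) ≐ R,  string ≐ string.
Delete trivial equation char ≐ char.
Bind R := io(S2); no other remaining equation mentions R.
Delete trivial equation string ≐ string.
Decompose tup3/3: S1 ≐ int,  int ≐ int,  float ≐ float.
Bind S1 := int; substituting into the one remaining equation that mentions S1 gives: io(tup3(int, int, int)) ≐ io(S2).
Delete trivial equation int ≐ int.
Delete trivial equation float ≐ float.
Decompose io/1: tup3(int, int, int) ≐ S2.
Bind S2 := tup3(int, int, int). Substituting into the earlier binding gives R := io(tup3(int, int, int)).
MGU = { T1 -> int, U -> option(nat), R -> io(tup3(int, int, int)), S1 -> int, S2 -> tup3(int, int, int) }, so S2 -> tup3(int, int, int).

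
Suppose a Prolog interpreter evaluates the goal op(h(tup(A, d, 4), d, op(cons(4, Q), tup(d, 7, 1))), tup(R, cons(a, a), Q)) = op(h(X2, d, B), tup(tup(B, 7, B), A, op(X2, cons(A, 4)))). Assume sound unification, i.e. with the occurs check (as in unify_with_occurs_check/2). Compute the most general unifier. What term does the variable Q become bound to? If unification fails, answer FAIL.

Decompose op/2: h(tup(A, d, 4), d, op(cons(4, Q), tup(d, 7, 1))) = h(X2, d, B),  tup(R, cons(a, a), Q) = tup(tup(B, 7, B), A, op(X2, cons(A, 4))).
Decompose h/3: tup(A, d, 4) = X2,  d = d,  op(cons(4, Q), tup(d, 7, 1)) = B.
Bind X2 := tup(A, d, 4); substituting into the one remaining equation that mentions X2 gives: tup(R, cons(a, a), Q) = tup(tup(B, 7, B), A, op(tup(A, d, 4), cons(A, 4))).
Delete trivial equation d = d.
Bind B := op(cons(4, Q), tup(d, 7, 1)); substituting into the remaining equation gives: tup(R, cons(a, a), Q) = tup(tup(op(cons(4, Q), tup(d, 7, 1)), 7, op(cons(4, Q), tup(d, 7, 1))), A, op(tup(A, d, 4), cons(A, 4))).
Decompose tup/3: R = tup(op(cons(4, Q), tup(d, 7, 1)), 7, op(cons(4, Q), tup(d, 7, 1))),  cons(a, a) = A,  Q = op(tup(A, d, 4), cons(A, 4)).
Bind R := tup(op(cons(4, Q), tup(d, 7, 1)), 7, op(cons(4, Q), tup(d, 7, 1))); no other remaining equation mentions R.
Bind A := cons(a, a); substituting into the remaining equation gives: Q = op(tup(cons(a, a), d, 4), cons(cons(a, a), 4)). Substituting into the earlier binding gives X2 := tup(cons(a, a), d, 4).
Bind Q := op(tup(cons(a, a), d, 4), cons(cons(a, a), 4)). Substituting into the earlier bindings gives B := op(cons(4, op(tup(cons(a, a), d, 4), cons(cons(a, a), 4))), tup(d, 7, 1)), R := tup(op(cons(4, op(tup(cons(a, a), d, 4), cons(cons(a, a), 4))), tup(d, 7, 1)), 7, op(cons(4, op(tup(cons(a, a), d, 4), cons(cons(a, a), 4))), tup(d, 7, 1))).
MGU = { X2 -> tup(cons(a, a), d, 4), B -> op(cons(4, op(tup(cons(a, a), d, 4), cons(cons(a, a), 4))), tup(d, 7, 1)), R -> tup(op(cons(4, op(tup(cons(a, a), d, 4), cons(cons(a, a), 4))), tup(d, 7, 1)), 7, op(cons(4, op(tup(cons(a, a), d, 4), cons(cons(a, a), 4))), tup(d, 7, 1))), A -> cons(a, a), Q -> op(tup(cons(a, a), d, 4), cons(cons(a, a), 4)) }, so Q -> op(tup(cons(a, a), d, 4), cons(cons(a, a), 4)).

op(tup(cons(a, a), d, 4), cons(cons(a, a), 4))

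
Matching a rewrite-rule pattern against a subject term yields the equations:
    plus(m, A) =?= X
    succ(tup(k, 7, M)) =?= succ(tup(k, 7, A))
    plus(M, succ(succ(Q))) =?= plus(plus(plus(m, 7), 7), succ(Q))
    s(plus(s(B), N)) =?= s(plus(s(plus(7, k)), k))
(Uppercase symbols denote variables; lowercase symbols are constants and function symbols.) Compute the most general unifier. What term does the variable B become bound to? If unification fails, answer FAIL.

FAIL

Bind X := plus(m, A); no other remaining equation mentions X.
Decompose succ/1: tup(k, 7, M) =?= tup(k, 7, A).
Decompose tup/3: k =?= k,  7 =?= 7,  M =?= A.
Delete trivial equation k =?= k.
Delete trivial equation 7 =?= 7.
Bind M := A; substituting into the one remaining equation that mentions M gives: plus(A, succ(succ(Q))) =?= plus(plus(plus(m, 7), 7), succ(Q)).
Decompose plus/2: A =?= plus(plus(m, 7), 7),  succ(succ(Q)) =?= succ(Q).
Bind A := plus(plus(m, 7), 7); no other remaining equation mentions A. Substituting into the earlier bindings gives X := plus(m, plus(plus(m, 7), 7)), M := plus(plus(m, 7), 7).
Decompose succ/1: succ(Q) =?= Q.
Occurs check fails: Q occurs in succ(Q); the equation Q =?= succ(Q) has no finite solution.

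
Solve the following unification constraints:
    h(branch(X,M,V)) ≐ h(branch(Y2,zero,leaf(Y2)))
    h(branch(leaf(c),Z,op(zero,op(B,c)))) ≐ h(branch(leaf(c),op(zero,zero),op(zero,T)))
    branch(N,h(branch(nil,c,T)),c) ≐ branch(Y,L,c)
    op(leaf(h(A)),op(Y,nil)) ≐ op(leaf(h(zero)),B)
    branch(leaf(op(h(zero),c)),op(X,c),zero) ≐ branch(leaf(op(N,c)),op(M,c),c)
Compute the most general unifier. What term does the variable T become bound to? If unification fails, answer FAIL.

FAIL

Decompose h/1: branch(X,M,V) ≐ branch(Y2,zero,leaf(Y2)).
Decompose branch/3: X ≐ Y2,  M ≐ zero,  V ≐ leaf(Y2).
Bind X := Y2; substituting into the one remaining equation that mentions X gives: branch(leaf(op(h(zero),c)),op(Y2,c),zero) ≐ branch(leaf(op(N,c)),op(M,c),c).
Bind M := zero; substituting into the one remaining equation that mentions M gives: branch(leaf(op(h(zero),c)),op(Y2,c),zero) ≐ branch(leaf(op(N,c)),op(zero,c),c).
Bind V := leaf(Y2); no other remaining equation mentions V.
Decompose h/1: branch(leaf(c),Z,op(zero,op(B,c))) ≐ branch(leaf(c),op(zero,zero),op(zero,T)).
Decompose branch/3: leaf(c) ≐ leaf(c),  Z ≐ op(zero,zero),  op(zero,op(B,c)) ≐ op(zero,T).
Delete trivial equation leaf(c) ≐ leaf(c).
Bind Z := op(zero,zero); no other remaining equation mentions Z.
Decompose op/2: zero ≐ zero,  op(B,c) ≐ T.
Delete trivial equation zero ≐ zero.
Bind T := op(B,c); substituting into the one remaining equation that mentions T gives: branch(N,h(branch(nil,c,op(B,c))),c) ≐ branch(Y,L,c).
Decompose branch/3: N ≐ Y,  h(branch(nil,c,op(B,c))) ≐ L,  c ≐ c.
Bind N := Y; substituting into the one remaining equation that mentions N gives: branch(leaf(op(h(zero),c)),op(Y2,c),zero) ≐ branch(leaf(op(Y,c)),op(zero,c),c).
Bind L := h(branch(nil,c,op(B,c))); no other remaining equation mentions L.
Delete trivial equation c ≐ c.
Decompose op/2: leaf(h(A)) ≐ leaf(h(zero)),  op(Y,nil) ≐ B.
Decompose leaf/1: h(A) ≐ h(zero).
Decompose h/1: A ≐ zero.
Bind A := zero; no other remaining equation mentions A.
Bind B := op(Y,nil); no other remaining equation mentions B. Substituting into the earlier bindings gives T := op(op(Y,nil),c), L := h(branch(nil,c,op(op(Y,nil),c))).
Decompose branch/3: leaf(op(h(zero),c)) ≐ leaf(op(Y,c)),  op(Y2,c) ≐ op(zero,c),  zero ≐ c.
Decompose leaf/1: op(h(zero),c) ≐ op(Y,c).
Decompose op/2: h(zero) ≐ Y,  c ≐ c.
Bind Y := h(zero); no other remaining equation mentions Y. Substituting into the earlier bindings gives T := op(op(h(zero),nil),c), N := h(zero), L := h(branch(nil,c,op(op(h(zero),nil),c))), B := op(h(zero),nil).
Delete trivial equation c ≐ c.
Decompose op/2: Y2 ≐ zero,  c ≐ c.
Bind Y2 := zero; no other remaining equation mentions Y2. Substituting into the earlier bindings gives X := zero, V := leaf(zero).
Delete trivial equation c ≐ c.
Clash: constants zero and c differ; no unifier exists.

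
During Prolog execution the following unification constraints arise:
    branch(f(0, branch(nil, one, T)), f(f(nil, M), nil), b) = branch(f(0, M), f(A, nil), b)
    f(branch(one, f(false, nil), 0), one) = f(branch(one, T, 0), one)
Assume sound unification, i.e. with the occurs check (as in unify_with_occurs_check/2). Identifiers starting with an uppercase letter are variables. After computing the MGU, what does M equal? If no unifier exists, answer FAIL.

Decompose branch/3: f(0, branch(nil, one, T)) = f(0, M),  f(f(nil, M), nil) = f(A, nil),  b = b.
Decompose f/2: 0 = 0,  branch(nil, one, T) = M.
Delete trivial equation 0 = 0.
Bind M := branch(nil, one, T); substituting into the one remaining equation that mentions M gives: f(f(nil, branch(nil, one, T)), nil) = f(A, nil).
Decompose f/2: f(nil, branch(nil, one, T)) = A,  nil = nil.
Bind A := f(nil, branch(nil, one, T)); no other remaining equation mentions A.
Delete trivial equation nil = nil.
Delete trivial equation b = b.
Decompose f/2: branch(one, f(false, nil), 0) = branch(one, T, 0),  one = one.
Decompose branch/3: one = one,  f(false, nil) = T,  0 = 0.
Delete trivial equation one = one.
Bind T := f(false, nil); no other remaining equation mentions T. Substituting into the earlier bindings gives M := branch(nil, one, f(false, nil)), A := f(nil, branch(nil, one, f(false, nil))).
Delete trivial equation 0 = 0.
Delete trivial equation one = one.
MGU = { M = branch(nil, one, f(false, nil)), A = f(nil, branch(nil, one, f(false, nil))), T = f(false, nil) }, so M = branch(nil, one, f(false, nil)).

branch(nil, one, f(false, nil))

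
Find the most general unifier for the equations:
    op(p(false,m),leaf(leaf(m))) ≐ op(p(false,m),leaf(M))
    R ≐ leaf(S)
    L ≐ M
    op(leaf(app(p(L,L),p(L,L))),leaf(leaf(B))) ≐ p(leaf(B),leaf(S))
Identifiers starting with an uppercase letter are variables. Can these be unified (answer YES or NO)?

NO

Decompose op/2: p(false,m) ≐ p(false,m),  leaf(leaf(m)) ≐ leaf(M).
Delete trivial equation p(false,m) ≐ p(false,m).
Decompose leaf/1: leaf(m) ≐ M.
Bind M := leaf(m); substituting into the one remaining equation that mentions M gives: L ≐ leaf(m).
Bind R := leaf(S); no other remaining equation mentions R.
Bind L := leaf(m); substituting into the remaining equation gives: op(leaf(app(p(leaf(m),leaf(m)),p(leaf(m),leaf(m)))),leaf(leaf(B))) ≐ p(leaf(B),leaf(S)).
Clash: head symbols differ (op/2 vs p/2); no unifier exists.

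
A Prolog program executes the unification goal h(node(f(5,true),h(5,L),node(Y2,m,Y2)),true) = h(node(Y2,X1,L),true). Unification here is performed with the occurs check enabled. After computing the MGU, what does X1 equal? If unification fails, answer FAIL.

Decompose h/2: node(f(5,true),h(5,L),node(Y2,m,Y2)) = node(Y2,X1,L),  true = true.
Decompose node/3: f(5,true) = Y2,  h(5,L) = X1,  node(Y2,m,Y2) = L.
Bind Y2 := f(5,true); substituting into the one remaining equation that mentions Y2 gives: node(f(5,true),m,f(5,true)) = L.
Bind X1 := h(5,L); no other remaining equation mentions X1.
Bind L := node(f(5,true),m,f(5,true)); no other remaining equation mentions L. Substituting into the earlier binding gives X1 := h(5,node(f(5,true),m,f(5,true))).
Delete trivial equation true = true.
MGU = { Y2 = f(5,true), X1 = h(5,node(f(5,true),m,f(5,true))), L = node(f(5,true),m,f(5,true)) }, so X1 = h(5,node(f(5,true),m,f(5,true))).

h(5,node(f(5,true),m,f(5,true)))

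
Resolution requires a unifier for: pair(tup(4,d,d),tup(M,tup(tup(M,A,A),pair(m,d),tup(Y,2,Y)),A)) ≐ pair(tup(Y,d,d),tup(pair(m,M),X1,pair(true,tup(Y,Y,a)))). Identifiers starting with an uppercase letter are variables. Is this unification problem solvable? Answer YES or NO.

NO

Decompose pair/2: tup(4,d,d) ≐ tup(Y,d,d),  tup(M,tup(tup(M,A,A),pair(m,d),tup(Y,2,Y)),A) ≐ tup(pair(m,M),X1,pair(true,tup(Y,Y,a))).
Decompose tup/3: 4 ≐ Y,  d ≐ d,  d ≐ d.
Bind Y := 4; substituting into the one remaining equation that mentions Y gives: tup(M,tup(tup(M,A,A),pair(m,d),tup(4,2,4)),A) ≐ tup(pair(m,M),X1,pair(true,tup(4,4,a))).
Delete trivial equation d ≐ d.
Delete trivial equation d ≐ d.
Decompose tup/3: M ≐ pair(m,M),  tup(tup(M,A,A),pair(m,d),tup(4,2,4)) ≐ X1,  A ≐ pair(true,tup(4,4,a)).
Occurs check fails: M occurs in pair(m,M); the equation M ≐ pair(m,M) has no finite solution.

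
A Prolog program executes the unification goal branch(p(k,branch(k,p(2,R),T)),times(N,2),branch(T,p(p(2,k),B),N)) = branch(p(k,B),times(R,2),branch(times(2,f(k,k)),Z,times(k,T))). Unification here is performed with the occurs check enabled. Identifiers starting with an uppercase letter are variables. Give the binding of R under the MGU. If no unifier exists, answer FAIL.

times(k,times(2,f(k,k)))

Decompose branch/3: p(k,branch(k,p(2,R),T)) = p(k,B),  times(N,2) = times(R,2),  branch(T,p(p(2,k),B),N) = branch(times(2,f(k,k)),Z,times(k,T)).
Decompose p/2: k = k,  branch(k,p(2,R),T) = B.
Delete trivial equation k = k.
Bind B := branch(k,p(2,R),T); substituting into the one remaining equation that mentions B gives: branch(T,p(p(2,k),branch(k,p(2,R),T)),N) = branch(times(2,f(k,k)),Z,times(k,T)).
Decompose times/2: N = R,  2 = 2.
Bind N := R; substituting into the one remaining equation that mentions N gives: branch(T,p(p(2,k),branch(k,p(2,R),T)),R) = branch(times(2,f(k,k)),Z,times(k,T)).
Delete trivial equation 2 = 2.
Decompose branch/3: T = times(2,f(k,k)),  p(p(2,k),branch(k,p(2,R),T)) = Z,  R = times(k,T).
Bind T := times(2,f(k,k)); substituting into the remaining equations gives: p(p(2,k),branch(k,p(2,R),times(2,f(k,k)))) = Z,  R = times(k,times(2,f(k,k))). Substituting into the earlier binding gives B := branch(k,p(2,R),times(2,f(k,k))).
Bind Z := p(p(2,k),branch(k,p(2,R),times(2,f(k,k)))); no other remaining equation mentions Z.
Bind R := times(k,times(2,f(k,k))). Substituting into the earlier bindings gives B := branch(k,p(2,times(k,times(2,f(k,k)))),times(2,f(k,k))), N := times(k,times(2,f(k,k))), Z := p(p(2,k),branch(k,p(2,times(k,times(2,f(k,k)))),times(2,f(k,k)))).
MGU = { B = branch(k,p(2,times(k,times(2,f(k,k)))),times(2,f(k,k))), N = times(k,times(2,f(k,k))), T = times(2,f(k,k)), Z = p(p(2,k),branch(k,p(2,times(k,times(2,f(k,k)))),times(2,f(k,k)))), R = times(k,times(2,f(k,k))) }, so R = times(k,times(2,f(k,k))).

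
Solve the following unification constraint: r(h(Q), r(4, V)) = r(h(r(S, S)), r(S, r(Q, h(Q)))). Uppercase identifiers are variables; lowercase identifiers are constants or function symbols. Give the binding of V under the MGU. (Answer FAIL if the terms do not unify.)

Decompose r/2: h(Q) = h(r(S, S)),  r(4, V) = r(S, r(Q, h(Q))).
Decompose h/1: Q = r(S, S).
Bind Q := r(S, S); substituting into the remaining equation gives: r(4, V) = r(S, r(r(S, S), h(r(S, S)))).
Decompose r/2: 4 = S,  V = r(r(S, S), h(r(S, S))).
Bind S := 4; substituting into the remaining equation gives: V = r(r(4, 4), h(r(4, 4))). Substituting into the earlier binding gives Q := r(4, 4).
Bind V := r(r(4, 4), h(r(4, 4))).
MGU = { Q -> r(4, 4), S -> 4, V -> r(r(4, 4), h(r(4, 4))) }, so V -> r(r(4, 4), h(r(4, 4))).

r(r(4, 4), h(r(4, 4)))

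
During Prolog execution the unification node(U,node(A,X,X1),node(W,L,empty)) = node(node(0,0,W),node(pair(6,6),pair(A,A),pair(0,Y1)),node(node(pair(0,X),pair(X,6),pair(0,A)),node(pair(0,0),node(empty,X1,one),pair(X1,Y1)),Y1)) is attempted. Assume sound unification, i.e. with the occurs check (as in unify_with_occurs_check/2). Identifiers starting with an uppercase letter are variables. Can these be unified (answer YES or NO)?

YES

Decompose node/3: U = node(0,0,W),  node(A,X,X1) = node(pair(6,6),pair(A,A),pair(0,Y1)),  node(W,L,empty) = node(node(pair(0,X),pair(X,6),pair(0,A)),node(pair(0,0),node(empty,X1,one),pair(X1,Y1)),Y1).
Bind U := node(0,0,W); no other remaining equation mentions U.
Decompose node/3: A = pair(6,6),  X = pair(A,A),  X1 = pair(0,Y1).
Bind A := pair(6,6); substituting into the 2 remaining equations that mention A gives: X = pair(pair(6,6),pair(6,6)),  node(W,L,empty) = node(node(pair(0,X),pair(X,6),pair(0,pair(6,6))),node(pair(0,0),node(empty,X1,one),pair(X1,Y1)),Y1).
Bind X := pair(pair(6,6),pair(6,6)); substituting into the one remaining equation that mentions X gives: node(W,L,empty) = node(node(pair(0,pair(pair(6,6),pair(6,6))),pair(pair(pair(6,6),pair(6,6)),6),pair(0,pair(6,6))),node(pair(0,0),node(empty,X1,one),pair(X1,Y1)),Y1).
Bind X1 := pair(0,Y1); substituting into the remaining equation gives: node(W,L,empty) = node(node(pair(0,pair(pair(6,6),pair(6,6))),pair(pair(pair(6,6),pair(6,6)),6),pair(0,pair(6,6))),node(pair(0,0),node(empty,pair(0,Y1),one),pair(pair(0,Y1),Y1)),Y1).
Decompose node/3: W = node(pair(0,pair(pair(6,6),pair(6,6))),pair(pair(pair(6,6),pair(6,6)),6),pair(0,pair(6,6))),  L = node(pair(0,0),node(empty,pair(0,Y1),one),pair(pair(0,Y1),Y1)),  empty = Y1.
Bind W := node(pair(0,pair(pair(6,6),pair(6,6))),pair(pair(pair(6,6),pair(6,6)),6),pair(0,pair(6,6))); no other remaining equation mentions W. Substituting into the earlier binding gives U := node(0,0,node(pair(0,pair(pair(6,6),pair(6,6))),pair(pair(pair(6,6),pair(6,6)),6),pair(0,pair(6,6)))).
Bind L := node(pair(0,0),node(empty,pair(0,Y1),one),pair(pair(0,Y1),Y1)); no other remaining equation mentions L.
Bind Y1 := empty. Substituting into the earlier bindings gives X1 := pair(0,empty), L := node(pair(0,0),node(empty,pair(0,empty),one),pair(pair(0,empty),empty)).
No equations remain and no clash or occurs-check failure arose, so a unifier exists.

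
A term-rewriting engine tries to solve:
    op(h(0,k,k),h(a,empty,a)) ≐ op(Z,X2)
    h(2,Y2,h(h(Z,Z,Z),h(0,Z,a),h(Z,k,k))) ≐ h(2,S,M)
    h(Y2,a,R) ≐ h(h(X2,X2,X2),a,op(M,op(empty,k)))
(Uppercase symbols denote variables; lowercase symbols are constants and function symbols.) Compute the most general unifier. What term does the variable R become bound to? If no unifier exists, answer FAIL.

op(h(h(h(0,k,k),h(0,k,k),h(0,k,k)),h(0,h(0,k,k),a),h(h(0,k,k),k,k)),op(empty,k))

Decompose op/2: h(0,k,k) ≐ Z,  h(a,empty,a) ≐ X2.
Bind Z := h(0,k,k); substituting into the one remaining equation that mentions Z gives: h(2,Y2,h(h(h(0,k,k),h(0,k,k),h(0,k,k)),h(0,h(0,k,k),a),h(h(0,k,k),k,k))) ≐ h(2,S,M).
Bind X2 := h(a,empty,a); substituting into the one remaining equation that mentions X2 gives: h(Y2,a,R) ≐ h(h(h(a,empty,a),h(a,empty,a),h(a,empty,a)),a,op(M,op(empty,k))).
Decompose h/3: 2 ≐ 2,  Y2 ≐ S,  h(h(h(0,k,k),h(0,k,k),h(0,k,k)),h(0,h(0,k,k),a),h(h(0,k,k),k,k)) ≐ M.
Delete trivial equation 2 ≐ 2.
Bind Y2 := S; substituting into the one remaining equation that mentions Y2 gives: h(S,a,R) ≐ h(h(h(a,empty,a),h(a,empty,a),h(a,empty,a)),a,op(M,op(empty,k))).
Bind M := h(h(h(0,k,k),h(0,k,k),h(0,k,k)),h(0,h(0,k,k),a),h(h(0,k,k),k,k)); substituting into the remaining equation gives: h(S,a,R) ≐ h(h(h(a,empty,a),h(a,empty,a),h(a,empty,a)),a,op(h(h(h(0,k,k),h(0,k,k),h(0,k,k)),h(0,h(0,k,k),a),h(h(0,k,k),k,k)),op(empty,k))).
Decompose h/3: S ≐ h(h(a,empty,a),h(a,empty,a),h(a,empty,a)),  a ≐ a,  R ≐ op(h(h(h(0,k,k),h(0,k,k),h(0,k,k)),h(0,h(0,k,k),a),h(h(0,k,k),k,k)),op(empty,k)).
Bind S := h(h(a,empty,a),h(a,empty,a),h(a,empty,a)); no other remaining equation mentions S. Substituting into the earlier binding gives Y2 := h(h(a,empty,a),h(a,empty,a),h(a,empty,a)).
Delete trivial equation a ≐ a.
Bind R := op(h(h(h(0,k,k),h(0,k,k),h(0,k,k)),h(0,h(0,k,k),a),h(h(0,k,k),k,k)),op(empty,k)).
MGU = { Z := h(0,k,k), X2 := h(a,empty,a), Y2 := h(h(a,empty,a),h(a,empty,a),h(a,empty,a)), M := h(h(h(0,k,k),h(0,k,k),h(0,k,k)),h(0,h(0,k,k),a),h(h(0,k,k),k,k)), S := h(h(a,empty,a),h(a,empty,a),h(a,empty,a)), R := op(h(h(h(0,k,k),h(0,k,k),h(0,k,k)),h(0,h(0,k,k),a),h(h(0,k,k),k,k)),op(empty,k)) }, so R := op(h(h(h(0,k,k),h(0,k,k),h(0,k,k)),h(0,h(0,k,k),a),h(h(0,k,k),k,k)),op(empty,k)).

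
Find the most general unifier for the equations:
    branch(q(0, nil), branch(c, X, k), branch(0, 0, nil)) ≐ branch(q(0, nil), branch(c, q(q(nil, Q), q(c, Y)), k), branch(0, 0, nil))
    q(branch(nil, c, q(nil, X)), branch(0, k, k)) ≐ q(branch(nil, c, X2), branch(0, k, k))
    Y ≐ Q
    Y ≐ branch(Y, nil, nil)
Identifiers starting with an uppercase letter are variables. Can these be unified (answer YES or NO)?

Decompose branch/3: q(0, nil) ≐ q(0, nil),  branch(c, X, k) ≐ branch(c, q(q(nil, Q), q(c, Y)), k),  branch(0, 0, nil) ≐ branch(0, 0, nil).
Delete trivial equation q(0, nil) ≐ q(0, nil).
Decompose branch/3: c ≐ c,  X ≐ q(q(nil, Q), q(c, Y)),  k ≐ k.
Delete trivial equation c ≐ c.
Bind X := q(q(nil, Q), q(c, Y)); substituting into the one remaining equation that mentions X gives: q(branch(nil, c, q(nil, q(q(nil, Q), q(c, Y)))), branch(0, k, k)) ≐ q(branch(nil, c, X2), branch(0, k, k)).
Delete trivial equation k ≐ k.
Delete trivial equation branch(0, 0, nil) ≐ branch(0, 0, nil).
Decompose q/2: branch(nil, c, q(nil, q(q(nil, Q), q(c, Y)))) ≐ branch(nil, c, X2),  branch(0, k, k) ≐ branch(0, k, k).
Decompose branch/3: nil ≐ nil,  c ≐ c,  q(nil, q(q(nil, Q), q(c, Y))) ≐ X2.
Delete trivial equation nil ≐ nil.
Delete trivial equation c ≐ c.
Bind X2 := q(nil, q(q(nil, Q), q(c, Y))); no other remaining equation mentions X2.
Delete trivial equation branch(0, k, k) ≐ branch(0, k, k).
Bind Y := Q; substituting into the remaining equation gives: Q ≐ branch(Q, nil, nil). Substituting into the earlier bindings gives X := q(q(nil, Q), q(c, Q)), X2 := q(nil, q(q(nil, Q), q(c, Q))).
Occurs check fails: Q occurs in branch(Q, nil, nil); the equation Q ≐ branch(Q, nil, nil) has no finite solution.

NO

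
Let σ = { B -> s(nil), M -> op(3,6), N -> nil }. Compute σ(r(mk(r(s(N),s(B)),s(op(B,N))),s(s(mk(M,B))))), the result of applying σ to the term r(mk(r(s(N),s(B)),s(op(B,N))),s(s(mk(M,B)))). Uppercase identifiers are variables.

Replace each occurrence of B with s(nil).
Replace each occurrence of M with op(3,6).
Replace each occurrence of N with nil.
Result: r(mk(r(s(nil),s(s(nil))),s(op(s(nil),nil))),s(s(mk(op(3,6),s(nil))))).

r(mk(r(s(nil),s(s(nil))),s(op(s(nil),nil))),s(s(mk(op(3,6),s(nil)))))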